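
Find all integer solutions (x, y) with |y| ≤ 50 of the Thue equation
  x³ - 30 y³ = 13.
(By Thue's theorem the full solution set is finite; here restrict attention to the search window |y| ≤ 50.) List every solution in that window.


The equation is x³ - 30y³ = 13. For fixed y, x³ = 30·y³ + 13, so a solution requires the RHS to be a perfect cube.
Strategy: iterate y from -50 to 50, compute RHS = 30·y³ + 13, and check whether it is a (positive or negative) perfect cube.
Check small values of y:
  y = 0: RHS = 13 is not a perfect cube.
  y = 1: RHS = 43 is not a perfect cube.
  y = -1: RHS = -17 is not a perfect cube.
  y = 2: RHS = 253 is not a perfect cube.
  y = -2: RHS = -227 is not a perfect cube.
  y = 3: RHS = 823 is not a perfect cube.
  y = -3: RHS = -797 is not a perfect cube.
Continuing the search up to |y| = 50 finds no solutions either.
No (x, y) in the scanned range satisfies the equation.

No integer solutions with |y| ≤ 50.


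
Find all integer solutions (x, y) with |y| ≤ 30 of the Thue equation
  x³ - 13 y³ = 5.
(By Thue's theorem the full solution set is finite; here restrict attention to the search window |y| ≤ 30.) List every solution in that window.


The equation is x³ - 13y³ = 5. For fixed y, x³ = 13·y³ + 5, so a solution requires the RHS to be a perfect cube.
Strategy: iterate y from -30 to 30, compute RHS = 13·y³ + 5, and check whether it is a (positive or negative) perfect cube.
Check small values of y:
  y = 0: RHS = 5 is not a perfect cube.
  y = 1: RHS = 18 is not a perfect cube.
  y = -1: RHS = -8 = (-2)³ ⇒ x = -2 works.
  y = 2: RHS = 109 is not a perfect cube.
  y = -2: RHS = -99 is not a perfect cube.
  y = 3: RHS = 356 is not a perfect cube.
  y = -3: RHS = -346 is not a perfect cube.
Continuing the search up to |y| = 30 finds no further solutions beyond those listed.
Collected solutions: (-2, -1).

Solutions (with |y| ≤ 30): (-2, -1).


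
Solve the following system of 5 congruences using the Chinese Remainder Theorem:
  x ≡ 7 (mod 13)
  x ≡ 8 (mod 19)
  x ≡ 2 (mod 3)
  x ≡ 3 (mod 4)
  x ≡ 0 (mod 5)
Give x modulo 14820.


Product of moduli M = 13 · 19 · 3 · 4 · 5 = 14820.
Merge one congruence at a time:
  Start: x ≡ 7 (mod 13).
  Combine with x ≡ 8 (mod 19); new modulus lcm = 247.
    Write x = 7 + 13·t and substitute into x ≡ 8 (mod 19): 13·t ≡ 8 − 7 = 1 (mod 19).
    The inverse of 13 mod 19 is 3 (since 13·3 = 39 = 2·19 + 1), so t ≡ 3·1 = 3 ≡ 3 (mod 19).
    Then x = 7 + 13·3 = 46, valid modulo lcm(13, 19) = 247: x ≡ 46 (mod 247).
  Combine with x ≡ 2 (mod 3); new modulus lcm = 741.
    Write x = 46 + 247·t and substitute into x ≡ 2 (mod 3): 247·t ≡ 2 − 46 = -44 (mod 3).
    Reduce coefficients mod 3: 1·t ≡ 1 (mod 3).
    So t ≡ 1 (mod 3).
    Then x = 46 + 247·1 = 293, valid modulo lcm(247, 3) = 741: x ≡ 293 (mod 741).
  Combine with x ≡ 3 (mod 4); new modulus lcm = 2964.
    Write x = 293 + 741·t and substitute into x ≡ 3 (mod 4): 741·t ≡ 3 − 293 = -290 (mod 4).
    Reduce coefficients mod 4: 1·t ≡ 2 (mod 4).
    So t ≡ 2 (mod 4).
    Then x = 293 + 741·2 = 1775, valid modulo lcm(741, 4) = 2964: x ≡ 1775 (mod 2964).
  Combine with x ≡ 0 (mod 5); new modulus lcm = 14820.
    Write x = 1775 + 2964·t and substitute into x ≡ 0 (mod 5): 2964·t ≡ 0 − 1775 = -1775 (mod 5).
    Reduce coefficients mod 5: 4·t ≡ 0 (mod 5).
    The inverse of 4 mod 5 is 4 (since 4·4 = 16 = 3·5 + 1), so t ≡ 4·0 = 0 ≡ 0 (mod 5).
    Then x = 1775 + 2964·0 = 1775, valid modulo lcm(2964, 5) = 14820: x ≡ 1775 (mod 14820).
Verify against each original: 1775 mod 13 = 7, 1775 mod 19 = 8, 1775 mod 3 = 2, 1775 mod 4 = 3, 1775 mod 5 = 0.

x ≡ 1775 (mod 14820).


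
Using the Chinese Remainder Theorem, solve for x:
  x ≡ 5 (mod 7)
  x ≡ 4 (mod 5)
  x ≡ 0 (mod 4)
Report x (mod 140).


Moduli 7, 5, 4 are pairwise coprime; by CRT there is a unique solution modulo M = 7 · 5 · 4 = 140.
Solve pairwise, accumulating the modulus:
  Start with x ≡ 5 (mod 7).
  Combine with x ≡ 4 (mod 5): since gcd(7, 5) = 1, we get a unique residue mod 35.
    Write x = 5 + 7·t and substitute into x ≡ 4 (mod 5): 7·t ≡ 4 − 5 = -1 (mod 5).
    Reduce coefficients mod 5: 2·t ≡ 4 (mod 5).
    The inverse of 2 mod 5 is 3 (since 2·3 = 6 = 1·5 + 1), so t ≡ 3·4 = 12 ≡ 2 (mod 5).
    Then x = 5 + 7·2 = 19, valid modulo lcm(7, 5) = 35: x ≡ 19 (mod 35).
  Combine with x ≡ 0 (mod 4): since gcd(35, 4) = 1, we get a unique residue mod 140.
    Write x = 19 + 35·t and substitute into x ≡ 0 (mod 4): 35·t ≡ 0 − 19 = -19 (mod 4).
    Reduce coefficients mod 4: 3·t ≡ 1 (mod 4).
    The inverse of 3 mod 4 is 3 (since 3·3 = 9 = 2·4 + 1), so t ≡ 3·1 = 3 ≡ 3 (mod 4).
    Then x = 19 + 35·3 = 124, valid modulo lcm(35, 4) = 140: x ≡ 124 (mod 140).
Verify: 124 mod 7 = 5 ✓, 124 mod 5 = 4 ✓, 124 mod 4 = 0 ✓.

x ≡ 124 (mod 140).


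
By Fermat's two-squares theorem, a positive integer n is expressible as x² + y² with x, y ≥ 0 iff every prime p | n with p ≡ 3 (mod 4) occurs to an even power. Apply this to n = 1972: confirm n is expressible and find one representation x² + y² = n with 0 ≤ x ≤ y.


Step 1: Factor n = 1972 = 2^2 · 17 · 29.
Step 2: Check the mod-4 condition on each prime factor: 2 = 2 (special); 17 ≡ 1 (mod 4), exponent 1; 29 ≡ 1 (mod 4), exponent 1.
All primes ≡ 3 (mod 4) appear to even exponent (or don't appear), so by the two-squares theorem n IS expressible as a sum of two squares.
Step 3: Build a representation. Group n = k² · m with k = 2 and m = 17 · 29 = 493 (a product of primes ≡ 1 (mod 4)); a representation of m scales to one of n via (k·x)² + (k·y)² = k²(x² + y²). Each prime p ≡ 1 (mod 4) is itself a sum of two squares; find a² by testing p − a² for a perfect square:
  17: 17 − 1² = 16 = 4² ⇒ 17 = 1² + 4².
  29: 29 − 1² = 28, 29 − 2² = 25 = 5² ⇒ 29 = 2² + 5².
  Combine using the Brahmagupta–Fibonacci identity (a² + b²)(c² + d²) = (ac − bd)² + (ad + bc)² = (ac + bd)² + (ad − bc)²:
  17 · 29 = 493: from (1² + 4²)(2² + 5²), take (1·2 − 4·5, 1·5 + 4·2) = (2 − 20, 5 + 8) = (-18, 13); dropping signs (only squares matter) gives (18, 13); check 18² + 13² = 324 + 169 = 493 ✓.
  Scale by k = 2: (2·18, 2·13) = (36, 26).
Step 4: Order so x ≤ y and verify: 26² + 36² = 676 + 1296 = 1972 = n. ✓

n = 1972 = 26² + 36² (one valid representation with x ≤ y).


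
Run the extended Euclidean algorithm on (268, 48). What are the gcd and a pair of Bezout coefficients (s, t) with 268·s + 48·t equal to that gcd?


Euclidean algorithm on (268, 48) — divide until remainder is 0:
  268 = 5 · 48 + 28
  48 = 1 · 28 + 20
  28 = 1 · 20 + 8
  20 = 2 · 8 + 4
  8 = 2 · 4 + 0
gcd(268, 48) = 4.
Track Bezout coefficients alongside the remainders: start with r₀ = 268 = a·1 + b·0 (s = 1, t = 0) and r₁ = 48 = a·0 + b·1 (s = 0, t = 1); each new remainder r_{k+1} = r_{k-1} − q_k·r_k inherits s_{k+1} = s_{k-1} − q_k·s_k, t_{k+1} = t_{k-1} − q_k·t_k, so r_k = a·s_k + b·t_k at every step:
  q = 5: r = 28, s = 1 − 5·0 = 1, t = 0 − 5·1 = -5  (check: 268·1 + 48·(-5) = 28)
  q = 1: r = 20, s = 0 − 1·1 = -1, t = 1 − 1·(-5) = 6  (check: 268·(-1) + 48·6 = 20)
  q = 1: r = 8, s = 1 − 1·(-1) = 2, t = -5 − 1·6 = -11  (check: 268·2 + 48·(-11) = 8)
  q = 2: r = 4, s = -1 − 2·2 = -5, t = 6 − 2·(-11) = 28  (check: 268·(-5) + 48·28 = 4)
The row with r = 4 (the gcd) gives the Bezout coefficients s = -5, t = 28.
Result: 268 · (-5) + 48 · (28) = 4.

gcd(268, 48) = 4; s = -5, t = 28 (check: 268·(-5) + 48·28 = 4).


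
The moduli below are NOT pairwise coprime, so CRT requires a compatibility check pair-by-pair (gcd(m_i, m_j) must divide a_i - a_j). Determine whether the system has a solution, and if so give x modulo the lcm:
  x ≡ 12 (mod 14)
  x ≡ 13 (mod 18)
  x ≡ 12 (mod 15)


Moduli 14, 18, 15 are not pairwise coprime, so CRT works modulo lcm(m_i) when all pairwise compatibility conditions hold.
Pairwise compatibility: gcd(m_i, m_j) must divide a_i - a_j for every pair.
Merge one congruence at a time:
  Start: x ≡ 12 (mod 14).
  Combine with x ≡ 13 (mod 18): gcd(14, 18) = 2, and 13 - 12 = 1 is NOT divisible by 2.
    ⇒ system is inconsistent (no integer solution).

No solution (the system is inconsistent).


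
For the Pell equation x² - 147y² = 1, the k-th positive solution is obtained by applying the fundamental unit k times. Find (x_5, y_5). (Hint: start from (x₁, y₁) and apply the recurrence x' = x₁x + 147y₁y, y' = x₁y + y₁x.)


Step 1: Find the fundamental solution (x₁, y₁) of x² - 147y² = 1.
  Expand √147 as a continued fraction. a₀ = ⌊√147⌋ = 12; iterate m_{k+1} = d_k·a_k − m_k, d_{k+1} = (147 − m_{k+1}²)/d_k, a_{k+1} = ⌊(a₀ + m_{k+1})/d_{k+1}⌋ (starting m₀ = 0, d₀ = 1), with convergents p_k = a_k·p_{k-1} + p_{k-2}, q_k = a_k·q_{k-1} + q_{k-2} (p₋₁ = 1, q₋₁ = 0):
  k = 0: a₀ = 12; p₀/q₀ = 12/1; p₀² − 147·q₀² = 144 − 147 = -3.
  k = 1: m = 12, d = 3, a = ⌊(12 + 12)/3⌋ = 8; p/q = (8·12 + 1)/(8·1 + 0) = 97/8; p² − 147·q² = 9409 − 9408 = 1.
  The first convergent with p² − 147·q² = 1 gives the fundamental solution (x₁, y₁) = (97, 8).
Step 2: Apply the recurrence (x_{n+1}, y_{n+1}) = (x₁x_n + 147y₁y_n, x₁y_n + y₁x_n) repeatedly.
  From (x_1, y_1) = (97, 8): x_2 = 97·97 + 147·8·8 = 18817; y_2 = 97·8 + 8·97 = 1552.
  From (x_2, y_2) = (18817, 1552): x_3 = 97·18817 + 147·8·1552 = 3650401; y_3 = 97·1552 + 8·18817 = 301080.
  From (x_3, y_3) = (3650401, 301080): x_4 = 97·3650401 + 147·8·301080 = 708158977; y_4 = 97·301080 + 8·3650401 = 58407968.
  From (x_4, y_4) = (708158977, 58407968): x_5 = 97·708158977 + 147·8·58407968 = 137379191137; y_5 = 97·58407968 + 8·708158977 = 11330844712.
Step 3: Verify x_5² - 147·y_5² = 18873042157456379352769 - 18873042157456379352768 = 1 (should be 1). ✓

(x_1, y_1) = (97, 8); (x_5, y_5) = (137379191137, 11330844712).


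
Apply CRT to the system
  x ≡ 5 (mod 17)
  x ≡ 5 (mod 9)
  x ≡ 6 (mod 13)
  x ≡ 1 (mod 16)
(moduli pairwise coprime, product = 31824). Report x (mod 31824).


Product of moduli M = 17 · 9 · 13 · 16 = 31824.
Merge one congruence at a time:
  Start: x ≡ 5 (mod 17).
  Combine with x ≡ 5 (mod 9); new modulus lcm = 153.
    Write x = 5 + 17·t and substitute into x ≡ 5 (mod 9): 17·t ≡ 5 − 5 = 0 (mod 9).
    Reduce coefficients mod 9: 8·t ≡ 0 (mod 9).
    The inverse of 8 mod 9 is 8 (since 8·8 = 64 = 7·9 + 1), so t ≡ 8·0 = 0 ≡ 0 (mod 9).
    Then x = 5 + 17·0 = 5, valid modulo lcm(17, 9) = 153: x ≡ 5 (mod 153).
  Combine with x ≡ 6 (mod 13); new modulus lcm = 1989.
    Write x = 5 + 153·t and substitute into x ≡ 6 (mod 13): 153·t ≡ 6 − 5 = 1 (mod 13).
    Reduce coefficients mod 13: 10·t ≡ 1 (mod 13).
    The inverse of 10 mod 13 is 4 (since 10·4 = 40 = 3·13 + 1), so t ≡ 4·1 = 4 ≡ 4 (mod 13).
    Then x = 5 + 153·4 = 617, valid modulo lcm(153, 13) = 1989: x ≡ 617 (mod 1989).
  Combine with x ≡ 1 (mod 16); new modulus lcm = 31824.
    Write x = 617 + 1989·t and substitute into x ≡ 1 (mod 16): 1989·t ≡ 1 − 617 = -616 (mod 16).
    Reduce coefficients mod 16: 5·t ≡ 8 (mod 16).
    The inverse of 5 mod 16 is 13 (since 5·13 = 65 = 4·16 + 1), so t ≡ 13·8 = 104 ≡ 8 (mod 16).
    Then x = 617 + 1989·8 = 16529, valid modulo lcm(1989, 16) = 31824: x ≡ 16529 (mod 31824).
Verify against each original: 16529 mod 17 = 5, 16529 mod 9 = 5, 16529 mod 13 = 6, 16529 mod 16 = 1.

x ≡ 16529 (mod 31824).


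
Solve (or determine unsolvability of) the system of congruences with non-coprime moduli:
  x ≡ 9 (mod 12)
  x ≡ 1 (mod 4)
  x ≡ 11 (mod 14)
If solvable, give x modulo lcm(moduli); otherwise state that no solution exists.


Moduli 12, 4, 14 are not pairwise coprime, so CRT works modulo lcm(m_i) when all pairwise compatibility conditions hold.
Pairwise compatibility: gcd(m_i, m_j) must divide a_i - a_j for every pair.
Merge one congruence at a time:
  Start: x ≡ 9 (mod 12).
  Combine with x ≡ 1 (mod 4): gcd(12, 4) = 4; 1 - 9 = -8, which IS divisible by 4, so compatible.
    Write x = 9 + 12·t and substitute into x ≡ 1 (mod 4): 12·t ≡ 1 − 9 = -8 (mod 4).
    Divide the congruence (and modulus) by g = 4: 3·t ≡ -2 (mod 1).
    Modulo 1 every t works; take t = 0.
    Then x = 9 + 12·0 = 9, valid modulo lcm(12, 4) = 12: x ≡ 9 (mod 12).
  Combine with x ≡ 11 (mod 14): gcd(12, 14) = 2; 11 - 9 = 2, which IS divisible by 2, so compatible.
    Write x = 9 + 12·t and substitute into x ≡ 11 (mod 14): 12·t ≡ 11 − 9 = 2 (mod 14).
    Divide the congruence (and modulus) by g = 2: 6·t ≡ 1 (mod 7).
    The inverse of 6 mod 7 is 6 (since 6·6 = 36 = 5·7 + 1), so t ≡ 6·1 = 6 ≡ 6 (mod 7).
    Then x = 9 + 12·6 = 81, valid modulo lcm(12, 14) = 84: x ≡ 81 (mod 84).
Verify: 81 mod 12 = 9, 81 mod 4 = 1, 81 mod 14 = 11.

x ≡ 81 (mod 84).


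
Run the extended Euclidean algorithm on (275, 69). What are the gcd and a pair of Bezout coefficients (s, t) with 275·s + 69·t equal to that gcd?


Euclidean algorithm on (275, 69) — divide until remainder is 0:
  275 = 3 · 69 + 68
  69 = 1 · 68 + 1
  68 = 68 · 1 + 0
gcd(275, 69) = 1.
Track Bezout coefficients alongside the remainders: start with r₀ = 275 = a·1 + b·0 (s = 1, t = 0) and r₁ = 69 = a·0 + b·1 (s = 0, t = 1); each new remainder r_{k+1} = r_{k-1} − q_k·r_k inherits s_{k+1} = s_{k-1} − q_k·s_k, t_{k+1} = t_{k-1} − q_k·t_k, so r_k = a·s_k + b·t_k at every step:
  q = 3: r = 68, s = 1 − 3·0 = 1, t = 0 − 3·1 = -3  (check: 275·1 + 69·(-3) = 68)
  q = 1: r = 1, s = 0 − 1·1 = -1, t = 1 − 1·(-3) = 4  (check: 275·(-1) + 69·4 = 1)
The row with r = 1 (the gcd) gives the Bezout coefficients s = -1, t = 4.
Result: 275 · (-1) + 69 · (4) = 1.

gcd(275, 69) = 1; s = -1, t = 4 (check: 275·(-1) + 69·4 = 1).


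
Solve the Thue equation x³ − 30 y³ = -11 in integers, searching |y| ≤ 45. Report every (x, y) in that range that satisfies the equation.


The equation is x³ - 30y³ = -11. For fixed y, x³ = 30·y³ − 11, so a solution requires the RHS to be a perfect cube.
Strategy: iterate y from -45 to 45, compute RHS = 30·y³ − 11, and check whether it is a (positive or negative) perfect cube.
Check small values of y:
  y = 0: RHS = -11 is not a perfect cube.
  y = 1: RHS = 19 is not a perfect cube.
  y = -1: RHS = -41 is not a perfect cube.
  y = 2: RHS = 229 is not a perfect cube.
  y = -2: RHS = -251 is not a perfect cube.
  y = 3: RHS = 799 is not a perfect cube.
  y = -3: RHS = -821 is not a perfect cube.
Continuing the search up to |y| = 45 finds no solutions either.
No (x, y) in the scanned range satisfies the equation.

No integer solutions with |y| ≤ 45.


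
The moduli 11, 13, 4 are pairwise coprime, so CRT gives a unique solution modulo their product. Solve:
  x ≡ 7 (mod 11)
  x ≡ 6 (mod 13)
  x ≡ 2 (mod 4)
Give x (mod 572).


Moduli 11, 13, 4 are pairwise coprime; by CRT there is a unique solution modulo M = 11 · 13 · 4 = 572.
Solve pairwise, accumulating the modulus:
  Start with x ≡ 7 (mod 11).
  Combine with x ≡ 6 (mod 13): since gcd(11, 13) = 1, we get a unique residue mod 143.
    Write x = 7 + 11·t and substitute into x ≡ 6 (mod 13): 11·t ≡ 6 − 7 = -1 (mod 13).
    Reduce coefficients mod 13: 11·t ≡ 12 (mod 13).
    The inverse of 11 mod 13 is 6 (since 11·6 = 66 = 5·13 + 1), so t ≡ 6·12 = 72 ≡ 7 (mod 13).
    Then x = 7 + 11·7 = 84, valid modulo lcm(11, 13) = 143: x ≡ 84 (mod 143).
  Combine with x ≡ 2 (mod 4): since gcd(143, 4) = 1, we get a unique residue mod 572.
    Write x = 84 + 143·t and substitute into x ≡ 2 (mod 4): 143·t ≡ 2 − 84 = -82 (mod 4).
    Reduce coefficients mod 4: 3·t ≡ 2 (mod 4).
    The inverse of 3 mod 4 is 3 (since 3·3 = 9 = 2·4 + 1), so t ≡ 3·2 = 6 ≡ 2 (mod 4).
    Then x = 84 + 143·2 = 370, valid modulo lcm(143, 4) = 572: x ≡ 370 (mod 572).
Verify: 370 mod 11 = 7 ✓, 370 mod 13 = 6 ✓, 370 mod 4 = 2 ✓.

x ≡ 370 (mod 572).


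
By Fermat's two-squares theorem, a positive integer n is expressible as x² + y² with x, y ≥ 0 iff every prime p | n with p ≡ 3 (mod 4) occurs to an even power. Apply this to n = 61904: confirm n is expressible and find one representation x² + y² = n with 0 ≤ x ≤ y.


Step 1: Factor n = 61904 = 2^4 · 53 · 73.
Step 2: Check the mod-4 condition on each prime factor: 2 = 2 (special); 53 ≡ 1 (mod 4), exponent 1; 73 ≡ 1 (mod 4), exponent 1.
All primes ≡ 3 (mod 4) appear to even exponent (or don't appear), so by the two-squares theorem n IS expressible as a sum of two squares.
Step 3: Build a representation. Group n = k² · m with k = 4 and m = 53 · 73 = 3869 (a product of primes ≡ 1 (mod 4)); a representation of m scales to one of n via (k·x)² + (k·y)² = k²(x² + y²). Each prime p ≡ 1 (mod 4) is itself a sum of two squares; find a² by testing p − a² for a perfect square:
  53: 53 − 1² = 52, 53 − 2² = 49 = 7² ⇒ 53 = 2² + 7².
  73: 73 − 1² = 72, 73 − 2² = 69, 73 − 3² = 64 = 8² ⇒ 73 = 3² + 8².
  Combine using the Brahmagupta–Fibonacci identity (a² + b²)(c² + d²) = (ac − bd)² + (ad + bc)² = (ac + bd)² + (ad − bc)²:
  53 · 73 = 3869: from (2² + 7²)(3² + 8²), take (2·3 − 7·8, 2·8 + 7·3) = (6 − 56, 16 + 21) = (-50, 37); dropping signs (only squares matter) gives (50, 37); check 50² + 37² = 2500 + 1369 = 3869 ✓.
  Scale by k = 4: (4·50, 4·37) = (200, 148).
Step 4: Order so x ≤ y and verify: 148² + 200² = 21904 + 40000 = 61904 = n. ✓

n = 61904 = 148² + 200² (one valid representation with x ≤ y).


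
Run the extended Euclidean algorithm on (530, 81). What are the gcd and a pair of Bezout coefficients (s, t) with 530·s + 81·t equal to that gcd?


Euclidean algorithm on (530, 81) — divide until remainder is 0:
  530 = 6 · 81 + 44
  81 = 1 · 44 + 37
  44 = 1 · 37 + 7
  37 = 5 · 7 + 2
  7 = 3 · 2 + 1
  2 = 2 · 1 + 0
gcd(530, 81) = 1.
Track Bezout coefficients alongside the remainders: start with r₀ = 530 = a·1 + b·0 (s = 1, t = 0) and r₁ = 81 = a·0 + b·1 (s = 0, t = 1); each new remainder r_{k+1} = r_{k-1} − q_k·r_k inherits s_{k+1} = s_{k-1} − q_k·s_k, t_{k+1} = t_{k-1} − q_k·t_k, so r_k = a·s_k + b·t_k at every step:
  q = 6: r = 44, s = 1 − 6·0 = 1, t = 0 − 6·1 = -6  (check: 530·1 + 81·(-6) = 44)
  q = 1: r = 37, s = 0 − 1·1 = -1, t = 1 − 1·(-6) = 7  (check: 530·(-1) + 81·7 = 37)
  q = 1: r = 7, s = 1 − 1·(-1) = 2, t = -6 − 1·7 = -13  (check: 530·2 + 81·(-13) = 7)
  q = 5: r = 2, s = -1 − 5·2 = -11, t = 7 − 5·(-13) = 72  (check: 530·(-11) + 81·72 = 2)
  q = 3: r = 1, s = 2 − 3·(-11) = 35, t = -13 − 3·72 = -229  (check: 530·35 + 81·(-229) = 1)
The row with r = 1 (the gcd) gives the Bezout coefficients s = 35, t = -229.
Result: 530 · (35) + 81 · (-229) = 1.

gcd(530, 81) = 1; s = 35, t = -229 (check: 530·35 + 81·(-229) = 1).


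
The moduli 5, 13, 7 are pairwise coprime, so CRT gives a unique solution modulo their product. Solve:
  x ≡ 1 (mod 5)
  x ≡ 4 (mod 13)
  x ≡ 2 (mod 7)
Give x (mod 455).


Moduli 5, 13, 7 are pairwise coprime; by CRT there is a unique solution modulo M = 5 · 13 · 7 = 455.
Solve pairwise, accumulating the modulus:
  Start with x ≡ 1 (mod 5).
  Combine with x ≡ 4 (mod 13): since gcd(5, 13) = 1, we get a unique residue mod 65.
    Write x = 1 + 5·t and substitute into x ≡ 4 (mod 13): 5·t ≡ 4 − 1 = 3 (mod 13).
    The inverse of 5 mod 13 is 8 (since 5·8 = 40 = 3·13 + 1), so t ≡ 8·3 = 24 ≡ 11 (mod 13).
    Then x = 1 + 5·11 = 56, valid modulo lcm(5, 13) = 65: x ≡ 56 (mod 65).
  Combine with x ≡ 2 (mod 7): since gcd(65, 7) = 1, we get a unique residue mod 455.
    Write x = 56 + 65·t and substitute into x ≡ 2 (mod 7): 65·t ≡ 2 − 56 = -54 (mod 7).
    Reduce coefficients mod 7: 2·t ≡ 2 (mod 7).
    The inverse of 2 mod 7 is 4 (since 2·4 = 8 = 1·7 + 1), so t ≡ 4·2 = 8 ≡ 1 (mod 7).
    Then x = 56 + 65·1 = 121, valid modulo lcm(65, 7) = 455: x ≡ 121 (mod 455).
Verify: 121 mod 5 = 1 ✓, 121 mod 13 = 4 ✓, 121 mod 7 = 2 ✓.

x ≡ 121 (mod 455).


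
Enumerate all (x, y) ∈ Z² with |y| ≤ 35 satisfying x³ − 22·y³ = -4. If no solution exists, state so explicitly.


The equation is x³ - 22y³ = -4. For fixed y, x³ = 22·y³ − 4, so a solution requires the RHS to be a perfect cube.
Strategy: iterate y from -35 to 35, compute RHS = 22·y³ − 4, and check whether it is a (positive or negative) perfect cube.
Check small values of y:
  y = 0: RHS = -4 is not a perfect cube.
  y = 1: RHS = 18 is not a perfect cube.
  y = -1: RHS = -26 is not a perfect cube.
  y = 2: RHS = 172 is not a perfect cube.
  y = -2: RHS = -180 is not a perfect cube.
  y = 3: RHS = 590 is not a perfect cube.
  y = -3: RHS = -598 is not a perfect cube.
Continuing the search up to |y| = 35 finds no solutions either.
No (x, y) in the scanned range satisfies the equation.

No integer solutions with |y| ≤ 35.


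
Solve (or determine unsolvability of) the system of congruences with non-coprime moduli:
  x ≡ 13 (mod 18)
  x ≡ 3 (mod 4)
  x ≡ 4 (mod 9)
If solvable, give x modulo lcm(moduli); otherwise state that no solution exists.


Moduli 18, 4, 9 are not pairwise coprime, so CRT works modulo lcm(m_i) when all pairwise compatibility conditions hold.
Pairwise compatibility: gcd(m_i, m_j) must divide a_i - a_j for every pair.
Merge one congruence at a time:
  Start: x ≡ 13 (mod 18).
  Combine with x ≡ 3 (mod 4): gcd(18, 4) = 2; 3 - 13 = -10, which IS divisible by 2, so compatible.
    Write x = 13 + 18·t and substitute into x ≡ 3 (mod 4): 18·t ≡ 3 − 13 = -10 (mod 4).
    Divide the congruence (and modulus) by g = 2: 9·t ≡ -5 (mod 2).
    Reduce coefficients mod 2: 1·t ≡ 1 (mod 2).
    So t ≡ 1 (mod 2).
    Then x = 13 + 18·1 = 31, valid modulo lcm(18, 4) = 36: x ≡ 31 (mod 36).
  Combine with x ≡ 4 (mod 9): gcd(36, 9) = 9; 4 - 31 = -27, which IS divisible by 9, so compatible.
    Write x = 31 + 36·t and substitute into x ≡ 4 (mod 9): 36·t ≡ 4 − 31 = -27 (mod 9).
    Divide the congruence (and modulus) by g = 9: 4·t ≡ -3 (mod 1).
    Modulo 1 every t works; take t = 0.
    Then x = 31 + 36·0 = 31, valid modulo lcm(36, 9) = 36: x ≡ 31 (mod 36).
Verify: 31 mod 18 = 13, 31 mod 4 = 3, 31 mod 9 = 4.

x ≡ 31 (mod 36).


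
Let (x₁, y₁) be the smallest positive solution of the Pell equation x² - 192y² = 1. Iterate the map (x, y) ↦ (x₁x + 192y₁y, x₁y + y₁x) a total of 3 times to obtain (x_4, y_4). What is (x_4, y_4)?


Step 1: Find the fundamental solution (x₁, y₁) of x² - 192y² = 1.
  Expand √192 as a continued fraction. a₀ = ⌊√192⌋ = 13; iterate m_{k+1} = d_k·a_k − m_k, d_{k+1} = (192 − m_{k+1}²)/d_k, a_{k+1} = ⌊(a₀ + m_{k+1})/d_{k+1}⌋ (starting m₀ = 0, d₀ = 1), with convergents p_k = a_k·p_{k-1} + p_{k-2}, q_k = a_k·q_{k-1} + q_{k-2} (p₋₁ = 1, q₋₁ = 0):
  k = 0: a₀ = 13; p₀/q₀ = 13/1; p₀² − 192·q₀² = 169 − 192 = -23.
  k = 1: m = 13, d = 23, a = ⌊(13 + 13)/23⌋ = 1; p/q = (1·13 + 1)/(1·1 + 0) = 14/1; p² − 192·q² = 196 − 192 = 4.
  k = 2: m = 10, d = 4, a = ⌊(13 + 10)/4⌋ = 5; p/q = (5·14 + 13)/(5·1 + 1) = 83/6; p² − 192·q² = 6889 − 6912 = -23.
  k = 3: m = 10, d = 23, a = ⌊(13 + 10)/23⌋ = 1; p/q = (1·83 + 14)/(1·6 + 1) = 97/7; p² − 192·q² = 9409 − 9408 = 1.
  The first convergent with p² − 192·q² = 1 gives the fundamental solution (x₁, y₁) = (97, 7).
Step 2: Apply the recurrence (x_{n+1}, y_{n+1}) = (x₁x_n + 192y₁y_n, x₁y_n + y₁x_n) repeatedly.
  From (x_1, y_1) = (97, 7): x_2 = 97·97 + 192·7·7 = 18817; y_2 = 97·7 + 7·97 = 1358.
  From (x_2, y_2) = (18817, 1358): x_3 = 97·18817 + 192·7·1358 = 3650401; y_3 = 97·1358 + 7·18817 = 263445.
  From (x_3, y_3) = (3650401, 263445): x_4 = 97·3650401 + 192·7·263445 = 708158977; y_4 = 97·263445 + 7·3650401 = 51106972.
Step 3: Verify x_4² - 192·y_4² = 501489136705686529 - 501489136705686528 = 1 (should be 1). ✓

(x_1, y_1) = (97, 7); (x_4, y_4) = (708158977, 51106972).


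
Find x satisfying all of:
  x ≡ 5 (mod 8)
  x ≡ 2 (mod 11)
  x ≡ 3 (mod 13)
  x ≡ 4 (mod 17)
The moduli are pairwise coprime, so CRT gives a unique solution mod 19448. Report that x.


Product of moduli M = 8 · 11 · 13 · 17 = 19448.
Merge one congruence at a time:
  Start: x ≡ 5 (mod 8).
  Combine with x ≡ 2 (mod 11); new modulus lcm = 88.
    Write x = 5 + 8·t and substitute into x ≡ 2 (mod 11): 8·t ≡ 2 − 5 = -3 (mod 11).
    Reduce coefficients mod 11: 8·t ≡ 8 (mod 11).
    The inverse of 8 mod 11 is 7 (since 8·7 = 56 = 5·11 + 1), so t ≡ 7·8 = 56 ≡ 1 (mod 11).
    Then x = 5 + 8·1 = 13, valid modulo lcm(8, 11) = 88: x ≡ 13 (mod 88).
  Combine with x ≡ 3 (mod 13); new modulus lcm = 1144.
    Write x = 13 + 88·t and substitute into x ≡ 3 (mod 13): 88·t ≡ 3 − 13 = -10 (mod 13).
    Reduce coefficients mod 13: 10·t ≡ 3 (mod 13).
    The inverse of 10 mod 13 is 4 (since 10·4 = 40 = 3·13 + 1), so t ≡ 4·3 = 12 ≡ 12 (mod 13).
    Then x = 13 + 88·12 = 1069, valid modulo lcm(88, 13) = 1144: x ≡ 1069 (mod 1144).
  Combine with x ≡ 4 (mod 17); new modulus lcm = 19448.
    Write x = 1069 + 1144·t and substitute into x ≡ 4 (mod 17): 1144·t ≡ 4 − 1069 = -1065 (mod 17).
    Reduce coefficients mod 17: 5·t ≡ 6 (mod 17).
    The inverse of 5 mod 17 is 7 (since 5·7 = 35 = 2·17 + 1), so t ≡ 7·6 = 42 ≡ 8 (mod 17).
    Then x = 1069 + 1144·8 = 10221, valid modulo lcm(1144, 17) = 19448: x ≡ 10221 (mod 19448).
Verify against each original: 10221 mod 8 = 5, 10221 mod 11 = 2, 10221 mod 13 = 3, 10221 mod 17 = 4.

x ≡ 10221 (mod 19448).


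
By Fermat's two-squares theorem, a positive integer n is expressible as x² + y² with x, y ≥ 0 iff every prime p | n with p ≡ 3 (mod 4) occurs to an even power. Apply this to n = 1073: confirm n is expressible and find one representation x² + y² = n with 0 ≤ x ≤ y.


Step 1: Factor n = 1073 = 29 · 37.
Step 2: Check the mod-4 condition on each prime factor: 29 ≡ 1 (mod 4), exponent 1; 37 ≡ 1 (mod 4), exponent 1.
All primes ≡ 3 (mod 4) appear to even exponent (or don't appear), so by the two-squares theorem n IS expressible as a sum of two squares.
Step 3: Build a representation. Here n = 29 · 37 is a product of primes ≡ 1 (mod 4). Each prime p ≡ 1 (mod 4) is itself a sum of two squares; find a² by testing p − a² for a perfect square:
  29: 29 − 1² = 28, 29 − 2² = 25 = 5² ⇒ 29 = 2² + 5².
  37: 37 − 1² = 36 = 6² ⇒ 37 = 1² + 6².
  Combine using the Brahmagupta–Fibonacci identity (a² + b²)(c² + d²) = (ac − bd)² + (ad + bc)² = (ac + bd)² + (ad − bc)²:
  29 · 37 = 1073: from (2² + 5²)(1² + 6²), take (2·1 − 5·6, 2·6 + 5·1) = (2 − 30, 12 + 5) = (-28, 17); dropping signs (only squares matter) gives (28, 17); check 28² + 17² = 784 + 289 = 1073 ✓.
Step 4: Order so x ≤ y and verify: 17² + 28² = 289 + 784 = 1073 = n. ✓

n = 1073 = 17² + 28² (one valid representation with x ≤ y).


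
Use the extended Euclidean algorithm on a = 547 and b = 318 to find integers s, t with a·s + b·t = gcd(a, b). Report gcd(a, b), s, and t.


Euclidean algorithm on (547, 318) — divide until remainder is 0:
  547 = 1 · 318 + 229
  318 = 1 · 229 + 89
  229 = 2 · 89 + 51
  89 = 1 · 51 + 38
  51 = 1 · 38 + 13
  38 = 2 · 13 + 12
  13 = 1 · 12 + 1
  12 = 12 · 1 + 0
gcd(547, 318) = 1.
Track Bezout coefficients alongside the remainders: start with r₀ = 547 = a·1 + b·0 (s = 1, t = 0) and r₁ = 318 = a·0 + b·1 (s = 0, t = 1); each new remainder r_{k+1} = r_{k-1} − q_k·r_k inherits s_{k+1} = s_{k-1} − q_k·s_k, t_{k+1} = t_{k-1} − q_k·t_k, so r_k = a·s_k + b·t_k at every step:
  q = 1: r = 229, s = 1 − 1·0 = 1, t = 0 − 1·1 = -1  (check: 547·1 + 318·(-1) = 229)
  q = 1: r = 89, s = 0 − 1·1 = -1, t = 1 − 1·(-1) = 2  (check: 547·(-1) + 318·2 = 89)
  q = 2: r = 51, s = 1 − 2·(-1) = 3, t = -1 − 2·2 = -5  (check: 547·3 + 318·(-5) = 51)
  q = 1: r = 38, s = -1 − 1·3 = -4, t = 2 − 1·(-5) = 7  (check: 547·(-4) + 318·7 = 38)
  q = 1: r = 13, s = 3 − 1·(-4) = 7, t = -5 − 1·7 = -12  (check: 547·7 + 318·(-12) = 13)
  q = 2: r = 12, s = -4 − 2·7 = -18, t = 7 − 2·(-12) = 31  (check: 547·(-18) + 318·31 = 12)
  q = 1: r = 1, s = 7 − 1·(-18) = 25, t = -12 − 1·31 = -43  (check: 547·25 + 318·(-43) = 1)
The row with r = 1 (the gcd) gives the Bezout coefficients s = 25, t = -43.
Result: 547 · (25) + 318 · (-43) = 1.

gcd(547, 318) = 1; s = 25, t = -43 (check: 547·25 + 318·(-43) = 1).


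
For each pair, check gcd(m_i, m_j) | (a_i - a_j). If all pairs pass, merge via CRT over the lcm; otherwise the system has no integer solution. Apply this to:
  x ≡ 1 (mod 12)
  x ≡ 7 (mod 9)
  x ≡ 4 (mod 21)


Moduli 12, 9, 21 are not pairwise coprime, so CRT works modulo lcm(m_i) when all pairwise compatibility conditions hold.
Pairwise compatibility: gcd(m_i, m_j) must divide a_i - a_j for every pair.
Merge one congruence at a time:
  Start: x ≡ 1 (mod 12).
  Combine with x ≡ 7 (mod 9): gcd(12, 9) = 3; 7 - 1 = 6, which IS divisible by 3, so compatible.
    Write x = 1 + 12·t and substitute into x ≡ 7 (mod 9): 12·t ≡ 7 − 1 = 6 (mod 9).
    Divide the congruence (and modulus) by g = 3: 4·t ≡ 2 (mod 3).
    Reduce coefficients mod 3: 1·t ≡ 2 (mod 3).
    So t ≡ 2 (mod 3).
    Then x = 1 + 12·2 = 25, valid modulo lcm(12, 9) = 36: x ≡ 25 (mod 36).
  Combine with x ≡ 4 (mod 21): gcd(36, 21) = 3; 4 - 25 = -21, which IS divisible by 3, so compatible.
    Write x = 25 + 36·t and substitute into x ≡ 4 (mod 21): 36·t ≡ 4 − 25 = -21 (mod 21).
    Divide the congruence (and modulus) by g = 3: 12·t ≡ -7 (mod 7).
    Reduce coefficients mod 7: 5·t ≡ 0 (mod 7).
    The inverse of 5 mod 7 is 3 (since 5·3 = 15 = 2·7 + 1), so t ≡ 3·0 = 0 ≡ 0 (mod 7).
    Then x = 25 + 36·0 = 25, valid modulo lcm(36, 21) = 252: x ≡ 25 (mod 252).
Verify: 25 mod 12 = 1, 25 mod 9 = 7, 25 mod 21 = 4.

x ≡ 25 (mod 252).


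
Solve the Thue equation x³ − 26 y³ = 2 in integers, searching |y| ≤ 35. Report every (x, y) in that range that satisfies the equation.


The equation is x³ - 26y³ = 2. For fixed y, x³ = 26·y³ + 2, so a solution requires the RHS to be a perfect cube.
Strategy: iterate y from -35 to 35, compute RHS = 26·y³ + 2, and check whether it is a (positive or negative) perfect cube.
Check small values of y:
  y = 0: RHS = 2 is not a perfect cube.
  y = 1: RHS = 28 is not a perfect cube.
  y = -1: RHS = -24 is not a perfect cube.
  y = 2: RHS = 210 is not a perfect cube.
  y = -2: RHS = -206 is not a perfect cube.
  y = 3: RHS = 704 is not a perfect cube.
  y = -3: RHS = -700 is not a perfect cube.
Continuing the search up to |y| = 35 finds no solutions either.
No (x, y) in the scanned range satisfies the equation.

No integer solutions with |y| ≤ 35.


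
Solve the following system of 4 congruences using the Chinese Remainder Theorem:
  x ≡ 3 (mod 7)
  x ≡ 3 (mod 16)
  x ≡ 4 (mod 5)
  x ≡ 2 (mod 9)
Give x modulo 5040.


Product of moduli M = 7 · 16 · 5 · 9 = 5040.
Merge one congruence at a time:
  Start: x ≡ 3 (mod 7).
  Combine with x ≡ 3 (mod 16); new modulus lcm = 112.
    Write x = 3 + 7·t and substitute into x ≡ 3 (mod 16): 7·t ≡ 3 − 3 = 0 (mod 16).
    The inverse of 7 mod 16 is 7 (since 7·7 = 49 = 3·16 + 1), so t ≡ 7·0 = 0 ≡ 0 (mod 16).
    Then x = 3 + 7·0 = 3, valid modulo lcm(7, 16) = 112: x ≡ 3 (mod 112).
  Combine with x ≡ 4 (mod 5); new modulus lcm = 560.
    Write x = 3 + 112·t and substitute into x ≡ 4 (mod 5): 112·t ≡ 4 − 3 = 1 (mod 5).
    Reduce coefficients mod 5: 2·t ≡ 1 (mod 5).
    The inverse of 2 mod 5 is 3 (since 2·3 = 6 = 1·5 + 1), so t ≡ 3·1 = 3 ≡ 3 (mod 5).
    Then x = 3 + 112·3 = 339, valid modulo lcm(112, 5) = 560: x ≡ 339 (mod 560).
  Combine with x ≡ 2 (mod 9); new modulus lcm = 5040.
    Write x = 339 + 560·t and substitute into x ≡ 2 (mod 9): 560·t ≡ 2 − 339 = -337 (mod 9).
    Reduce coefficients mod 9: 2·t ≡ 5 (mod 9).
    The inverse of 2 mod 9 is 5 (since 2·5 = 10 = 1·9 + 1), so t ≡ 5·5 = 25 ≡ 7 (mod 9).
    Then x = 339 + 560·7 = 4259, valid modulo lcm(560, 9) = 5040: x ≡ 4259 (mod 5040).
Verify against each original: 4259 mod 7 = 3, 4259 mod 16 = 3, 4259 mod 5 = 4, 4259 mod 9 = 2.

x ≡ 4259 (mod 5040).


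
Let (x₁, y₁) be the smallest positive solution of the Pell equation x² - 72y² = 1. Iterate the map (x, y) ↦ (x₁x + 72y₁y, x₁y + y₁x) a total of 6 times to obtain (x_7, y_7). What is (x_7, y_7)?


Step 1: Find the fundamental solution (x₁, y₁) of x² - 72y² = 1.
  Expand √72 as a continued fraction. a₀ = ⌊√72⌋ = 8; iterate m_{k+1} = d_k·a_k − m_k, d_{k+1} = (72 − m_{k+1}²)/d_k, a_{k+1} = ⌊(a₀ + m_{k+1})/d_{k+1}⌋ (starting m₀ = 0, d₀ = 1), with convergents p_k = a_k·p_{k-1} + p_{k-2}, q_k = a_k·q_{k-1} + q_{k-2} (p₋₁ = 1, q₋₁ = 0):
  k = 0: a₀ = 8; p₀/q₀ = 8/1; p₀² − 72·q₀² = 64 − 72 = -8.
  k = 1: m = 8, d = 8, a = ⌊(8 + 8)/8⌋ = 2; p/q = (2·8 + 1)/(2·1 + 0) = 17/2; p² − 72·q² = 289 − 288 = 1.
  The first convergent with p² − 72·q² = 1 gives the fundamental solution (x₁, y₁) = (17, 2).
Step 2: Apply the recurrence (x_{n+1}, y_{n+1}) = (x₁x_n + 72y₁y_n, x₁y_n + y₁x_n) repeatedly.
  From (x_1, y_1) = (17, 2): x_2 = 17·17 + 72·2·2 = 577; y_2 = 17·2 + 2·17 = 68.
  From (x_2, y_2) = (577, 68): x_3 = 17·577 + 72·2·68 = 19601; y_3 = 17·68 + 2·577 = 2310.
  From (x_3, y_3) = (19601, 2310): x_4 = 17·19601 + 72·2·2310 = 665857; y_4 = 17·2310 + 2·19601 = 78472.
  From (x_4, y_4) = (665857, 78472): x_5 = 17·665857 + 72·2·78472 = 22619537; y_5 = 17·78472 + 2·665857 = 2665738.
  From (x_5, y_5) = (22619537, 2665738): x_6 = 17·22619537 + 72·2·2665738 = 768398401; y_6 = 17·2665738 + 2·22619537 = 90556620.
  From (x_6, y_6) = (768398401, 90556620): x_7 = 17·768398401 + 72·2·90556620 = 26102926097; y_7 = 17·90556620 + 2·768398401 = 3076259342.
Step 3: Verify x_7² - 72·y_7² = 681362750825443653409 - 681362750825443653408 = 1 (should be 1). ✓

(x_1, y_1) = (17, 2); (x_7, y_7) = (26102926097, 3076259342).


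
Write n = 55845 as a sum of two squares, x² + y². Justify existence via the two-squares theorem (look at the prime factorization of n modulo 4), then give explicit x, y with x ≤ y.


Step 1: Factor n = 55845 = 3^2 · 5 · 17 · 73.
Step 2: Check the mod-4 condition on each prime factor: 3 ≡ 3 (mod 4), exponent 2 (must be even); 5 ≡ 1 (mod 4), exponent 1; 17 ≡ 1 (mod 4), exponent 1; 73 ≡ 1 (mod 4), exponent 1.
All primes ≡ 3 (mod 4) appear to even exponent (or don't appear), so by the two-squares theorem n IS expressible as a sum of two squares.
Step 3: Build a representation. Group n = k² · m with k = 3 and m = 5 · 17 · 73 = 6205 (a product of primes ≡ 1 (mod 4)); a representation of m scales to one of n via (k·x)² + (k·y)² = k²(x² + y²). Each prime p ≡ 1 (mod 4) is itself a sum of two squares; find a² by testing p − a² for a perfect square:
  5: 5 − 1² = 4 = 2² ⇒ 5 = 1² + 2².
  17: 17 − 1² = 16 = 4² ⇒ 17 = 1² + 4².
  73: 73 − 1² = 72, 73 − 2² = 69, 73 − 3² = 64 = 8² ⇒ 73 = 3² + 8².
  Combine using the Brahmagupta–Fibonacci identity (a² + b²)(c² + d²) = (ac − bd)² + (ad + bc)² = (ac + bd)² + (ad − bc)²:
  5 · 17 = 85: from (1² + 2²)(1² + 4²), take (1·1 − 2·4, 1·4 + 2·1) = (1 − 8, 4 + 2) = (-7, 6); dropping signs (only squares matter) gives (7, 6); check 7² + 6² = 49 + 36 = 85 ✓.
  85 · 73 = 6205: from (7² + 6²)(3² + 8²), take (7·3 − 6·8, 7·8 + 6·3) = (21 − 48, 56 + 18) = (-27, 74); dropping signs (only squares matter) gives (27, 74); check 27² + 74² = 729 + 5476 = 6205 ✓.
  Scale by k = 3: (3·27, 3·74) = (81, 222).
Step 4: Order so x ≤ y and verify: 81² + 222² = 6561 + 49284 = 55845 = n. ✓

n = 55845 = 81² + 222² (one valid representation with x ≤ y).


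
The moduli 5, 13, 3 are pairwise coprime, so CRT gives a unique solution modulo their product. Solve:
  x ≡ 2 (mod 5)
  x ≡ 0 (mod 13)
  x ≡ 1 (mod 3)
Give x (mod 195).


Moduli 5, 13, 3 are pairwise coprime; by CRT there is a unique solution modulo M = 5 · 13 · 3 = 195.
Solve pairwise, accumulating the modulus:
  Start with x ≡ 2 (mod 5).
  Combine with x ≡ 0 (mod 13): since gcd(5, 13) = 1, we get a unique residue mod 65.
    Write x = 2 + 5·t and substitute into x ≡ 0 (mod 13): 5·t ≡ 0 − 2 = -2 (mod 13).
    Reduce coefficients mod 13: 5·t ≡ 11 (mod 13).
    The inverse of 5 mod 13 is 8 (since 5·8 = 40 = 3·13 + 1), so t ≡ 8·11 = 88 ≡ 10 (mod 13).
    Then x = 2 + 5·10 = 52, valid modulo lcm(5, 13) = 65: x ≡ 52 (mod 65).
  Combine with x ≡ 1 (mod 3): since gcd(65, 3) = 1, we get a unique residue mod 195.
    Write x = 52 + 65·t and substitute into x ≡ 1 (mod 3): 65·t ≡ 1 − 52 = -51 (mod 3).
    Reduce coefficients mod 3: 2·t ≡ 0 (mod 3).
    The inverse of 2 mod 3 is 2 (since 2·2 = 4 = 1·3 + 1), so t ≡ 2·0 = 0 ≡ 0 (mod 3).
    Then x = 52 + 65·0 = 52, valid modulo lcm(65, 3) = 195: x ≡ 52 (mod 195).
Verify: 52 mod 5 = 2 ✓, 52 mod 13 = 0 ✓, 52 mod 3 = 1 ✓.

x ≡ 52 (mod 195).


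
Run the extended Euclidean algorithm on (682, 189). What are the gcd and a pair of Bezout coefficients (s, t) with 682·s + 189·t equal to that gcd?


Euclidean algorithm on (682, 189) — divide until remainder is 0:
  682 = 3 · 189 + 115
  189 = 1 · 115 + 74
  115 = 1 · 74 + 41
  74 = 1 · 41 + 33
  41 = 1 · 33 + 8
  33 = 4 · 8 + 1
  8 = 8 · 1 + 0
gcd(682, 189) = 1.
Track Bezout coefficients alongside the remainders: start with r₀ = 682 = a·1 + b·0 (s = 1, t = 0) and r₁ = 189 = a·0 + b·1 (s = 0, t = 1); each new remainder r_{k+1} = r_{k-1} − q_k·r_k inherits s_{k+1} = s_{k-1} − q_k·s_k, t_{k+1} = t_{k-1} − q_k·t_k, so r_k = a·s_k + b·t_k at every step:
  q = 3: r = 115, s = 1 − 3·0 = 1, t = 0 − 3·1 = -3  (check: 682·1 + 189·(-3) = 115)
  q = 1: r = 74, s = 0 − 1·1 = -1, t = 1 − 1·(-3) = 4  (check: 682·(-1) + 189·4 = 74)
  q = 1: r = 41, s = 1 − 1·(-1) = 2, t = -3 − 1·4 = -7  (check: 682·2 + 189·(-7) = 41)
  q = 1: r = 33, s = -1 − 1·2 = -3, t = 4 − 1·(-7) = 11  (check: 682·(-3) + 189·11 = 33)
  q = 1: r = 8, s = 2 − 1·(-3) = 5, t = -7 − 1·11 = -18  (check: 682·5 + 189·(-18) = 8)
  q = 4: r = 1, s = -3 − 4·5 = -23, t = 11 − 4·(-18) = 83  (check: 682·(-23) + 189·83 = 1)
The row with r = 1 (the gcd) gives the Bezout coefficients s = -23, t = 83.
Result: 682 · (-23) + 189 · (83) = 1.

gcd(682, 189) = 1; s = -23, t = 83 (check: 682·(-23) + 189·83 = 1).


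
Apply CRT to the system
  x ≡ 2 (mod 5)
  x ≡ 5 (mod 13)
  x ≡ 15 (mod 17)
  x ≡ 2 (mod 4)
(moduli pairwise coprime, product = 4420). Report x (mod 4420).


Product of moduli M = 5 · 13 · 17 · 4 = 4420.
Merge one congruence at a time:
  Start: x ≡ 2 (mod 5).
  Combine with x ≡ 5 (mod 13); new modulus lcm = 65.
    Write x = 2 + 5·t and substitute into x ≡ 5 (mod 13): 5·t ≡ 5 − 2 = 3 (mod 13).
    The inverse of 5 mod 13 is 8 (since 5·8 = 40 = 3·13 + 1), so t ≡ 8·3 = 24 ≡ 11 (mod 13).
    Then x = 2 + 5·11 = 57, valid modulo lcm(5, 13) = 65: x ≡ 57 (mod 65).
  Combine with x ≡ 15 (mod 17); new modulus lcm = 1105.
    Write x = 57 + 65·t and substitute into x ≡ 15 (mod 17): 65·t ≡ 15 − 57 = -42 (mod 17).
    Reduce coefficients mod 17: 14·t ≡ 9 (mod 17).
    The inverse of 14 mod 17 is 11 (since 14·11 = 154 = 9·17 + 1), so t ≡ 11·9 = 99 ≡ 14 (mod 17).
    Then x = 57 + 65·14 = 967, valid modulo lcm(65, 17) = 1105: x ≡ 967 (mod 1105).
  Combine with x ≡ 2 (mod 4); new modulus lcm = 4420.
    Write x = 967 + 1105·t and substitute into x ≡ 2 (mod 4): 1105·t ≡ 2 − 967 = -965 (mod 4).
    Reduce coefficients mod 4: 1·t ≡ 3 (mod 4).
    So t ≡ 3 (mod 4).
    Then x = 967 + 1105·3 = 4282, valid modulo lcm(1105, 4) = 4420: x ≡ 4282 (mod 4420).
Verify against each original: 4282 mod 5 = 2, 4282 mod 13 = 5, 4282 mod 17 = 15, 4282 mod 4 = 2.

x ≡ 4282 (mod 4420).
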